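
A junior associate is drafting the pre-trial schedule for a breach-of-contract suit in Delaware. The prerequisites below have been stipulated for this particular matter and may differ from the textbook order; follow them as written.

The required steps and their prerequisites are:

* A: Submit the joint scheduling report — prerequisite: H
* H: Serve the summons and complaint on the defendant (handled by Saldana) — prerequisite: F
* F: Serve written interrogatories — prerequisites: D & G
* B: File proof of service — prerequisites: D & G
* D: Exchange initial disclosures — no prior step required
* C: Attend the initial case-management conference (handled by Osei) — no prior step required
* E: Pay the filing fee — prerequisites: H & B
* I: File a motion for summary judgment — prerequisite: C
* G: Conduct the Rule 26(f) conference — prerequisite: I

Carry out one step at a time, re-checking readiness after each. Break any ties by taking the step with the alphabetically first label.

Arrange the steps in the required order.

C and D have no prerequisites; C has the earlier label, so C is first.
I now also ready, so the ready set is {D, I}; D has the earlier label → D.
I needed C, now all done → I.
G needed I, now all done → G.
Ready: B and F. B has the earlier label → B.
F needed D and G, now all done → F.
That leaves H as the only ready step → H.
Ready: A and E. A has the earlier label → A.
E needed B and H, now all done → E.

C → D → I → G → B → F → H → A → E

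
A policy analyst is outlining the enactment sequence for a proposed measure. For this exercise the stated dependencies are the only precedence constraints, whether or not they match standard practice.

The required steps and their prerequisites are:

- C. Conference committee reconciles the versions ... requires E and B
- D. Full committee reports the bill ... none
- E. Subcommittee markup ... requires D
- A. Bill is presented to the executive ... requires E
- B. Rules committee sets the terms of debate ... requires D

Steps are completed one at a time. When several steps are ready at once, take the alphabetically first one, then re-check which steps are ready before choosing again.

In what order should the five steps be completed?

D has no prerequisites → D first.
Now B and E have their prerequisites met. B has the earlier label, so B next.
E needed D, now all done → E.
Now A and C have their prerequisites met. A has the earlier label, so A next.
C needed B and E, now all done → C.

D, B, E, A, C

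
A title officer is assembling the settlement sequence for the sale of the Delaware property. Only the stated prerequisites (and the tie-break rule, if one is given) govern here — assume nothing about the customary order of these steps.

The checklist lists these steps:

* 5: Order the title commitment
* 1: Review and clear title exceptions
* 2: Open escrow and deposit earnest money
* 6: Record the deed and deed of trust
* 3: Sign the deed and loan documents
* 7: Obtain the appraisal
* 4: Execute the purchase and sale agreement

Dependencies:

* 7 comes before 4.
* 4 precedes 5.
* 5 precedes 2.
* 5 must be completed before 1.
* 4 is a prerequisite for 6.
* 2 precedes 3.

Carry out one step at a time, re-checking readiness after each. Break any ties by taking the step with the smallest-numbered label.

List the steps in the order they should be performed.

7, 4, 5, 1, 2, 3, 6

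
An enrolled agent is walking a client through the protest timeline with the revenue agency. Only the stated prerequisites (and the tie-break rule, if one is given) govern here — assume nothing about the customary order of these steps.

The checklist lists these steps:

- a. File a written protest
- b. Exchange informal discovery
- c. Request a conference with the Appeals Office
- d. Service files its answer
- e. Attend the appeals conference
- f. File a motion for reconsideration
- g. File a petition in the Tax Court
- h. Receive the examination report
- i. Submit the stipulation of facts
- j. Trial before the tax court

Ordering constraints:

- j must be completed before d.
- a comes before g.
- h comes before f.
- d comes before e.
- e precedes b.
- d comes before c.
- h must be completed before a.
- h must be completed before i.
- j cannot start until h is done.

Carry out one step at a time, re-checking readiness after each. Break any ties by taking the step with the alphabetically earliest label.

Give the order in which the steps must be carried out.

h → a → f → g → i → j → d → c → e → b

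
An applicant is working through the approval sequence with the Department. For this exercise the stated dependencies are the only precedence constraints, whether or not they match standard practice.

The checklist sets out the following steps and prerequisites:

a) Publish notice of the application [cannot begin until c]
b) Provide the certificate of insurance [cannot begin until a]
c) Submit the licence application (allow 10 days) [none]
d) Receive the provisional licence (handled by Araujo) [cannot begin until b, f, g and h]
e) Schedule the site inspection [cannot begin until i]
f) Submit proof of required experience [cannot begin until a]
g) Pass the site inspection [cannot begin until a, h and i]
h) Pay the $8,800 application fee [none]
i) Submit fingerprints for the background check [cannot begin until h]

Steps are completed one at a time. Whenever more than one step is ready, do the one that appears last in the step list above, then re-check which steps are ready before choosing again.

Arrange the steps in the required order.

h, i, e, c, a, g, f, b, d

h and c have no prerequisites; h is listed later, so h is first.
i and c are both available; i is listed later → i.
e now also ready, so the ready set is {e, c}; e is listed later → e.
c is the only step now ready → c.
a needed c, now all done → a.
g, f and b are all available; g is listed later → g.
Ready: f and b. f is listed later → f.
b needed a, now all done → b.
Next only d has its prerequisites met → d.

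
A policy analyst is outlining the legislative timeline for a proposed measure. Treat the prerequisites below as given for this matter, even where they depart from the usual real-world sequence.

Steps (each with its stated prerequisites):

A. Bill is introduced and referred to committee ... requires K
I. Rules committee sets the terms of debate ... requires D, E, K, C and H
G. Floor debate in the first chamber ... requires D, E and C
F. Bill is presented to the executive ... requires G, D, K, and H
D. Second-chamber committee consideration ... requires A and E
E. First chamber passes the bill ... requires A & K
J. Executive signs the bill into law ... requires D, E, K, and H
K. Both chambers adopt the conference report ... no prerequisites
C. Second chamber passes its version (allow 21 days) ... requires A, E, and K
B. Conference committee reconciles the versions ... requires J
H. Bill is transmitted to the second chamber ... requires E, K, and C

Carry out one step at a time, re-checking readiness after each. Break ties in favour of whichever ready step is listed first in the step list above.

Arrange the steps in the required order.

K, A, E, D, C, G, H, I, F, J, B

K has no prerequisites → K first.
A needed K, now all done → A.
That leaves E as the only ready step → E.
D and C are both available; D is listed earlier → D.
That leaves C as the only ready step → C.
G and H are both available; G is listed earlier → G.
That leaves H as the only ready step → H.
Ready: I, F and J. I is listed earlier → I.
F and J are both available; F is listed earlier → F.
Next only J has its prerequisites met → J.
B needed J, now all done → B.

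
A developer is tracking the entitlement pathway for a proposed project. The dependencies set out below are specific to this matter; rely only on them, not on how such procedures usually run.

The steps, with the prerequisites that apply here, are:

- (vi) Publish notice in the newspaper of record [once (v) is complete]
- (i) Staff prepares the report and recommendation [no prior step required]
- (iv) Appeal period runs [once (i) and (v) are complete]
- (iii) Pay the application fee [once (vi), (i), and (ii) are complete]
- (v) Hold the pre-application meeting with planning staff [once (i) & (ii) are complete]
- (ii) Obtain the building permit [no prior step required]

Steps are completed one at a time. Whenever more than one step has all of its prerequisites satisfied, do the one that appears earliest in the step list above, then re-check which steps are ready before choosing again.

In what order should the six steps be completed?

Nothing is required for (i) and (ii). (i) is listed earlier → (i) first.
(ii) is the only step now ready → (ii).
Next only (v) has its prerequisites met → (v).
Now (vi) and (iv) have their prerequisites met. (vi) is listed earlier, so (vi) next.
(iii) now also ready, so the ready set is {(iv), (iii)}; (iv) is listed earlier → (iv).
(iii) is the only step now ready → (iii).

(i), (ii), (v), (vi), (iv), (iii)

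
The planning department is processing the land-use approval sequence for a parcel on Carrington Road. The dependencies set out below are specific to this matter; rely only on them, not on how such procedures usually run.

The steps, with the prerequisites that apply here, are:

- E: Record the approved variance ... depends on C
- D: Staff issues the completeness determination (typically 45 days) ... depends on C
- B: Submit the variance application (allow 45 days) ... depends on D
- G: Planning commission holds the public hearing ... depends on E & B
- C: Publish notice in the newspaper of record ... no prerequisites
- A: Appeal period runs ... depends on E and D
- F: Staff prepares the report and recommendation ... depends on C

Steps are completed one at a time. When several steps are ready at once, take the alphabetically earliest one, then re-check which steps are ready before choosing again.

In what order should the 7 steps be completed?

Only C has no prerequisites, so it is first.
Now D, E and F have their prerequisites met. D has the earlier label, so D next.
B, E and F are all available; B has the earlier label → B.
Now E and F have their prerequisites met. E has the earlier label, so E next.
A and G now also ready, so the ready set is {A, F, G}; A has the earlier label → A.
Ready: F and G. F has the earlier label → F.
G is the only step now ready → G.

C, D, B, E, A, F, G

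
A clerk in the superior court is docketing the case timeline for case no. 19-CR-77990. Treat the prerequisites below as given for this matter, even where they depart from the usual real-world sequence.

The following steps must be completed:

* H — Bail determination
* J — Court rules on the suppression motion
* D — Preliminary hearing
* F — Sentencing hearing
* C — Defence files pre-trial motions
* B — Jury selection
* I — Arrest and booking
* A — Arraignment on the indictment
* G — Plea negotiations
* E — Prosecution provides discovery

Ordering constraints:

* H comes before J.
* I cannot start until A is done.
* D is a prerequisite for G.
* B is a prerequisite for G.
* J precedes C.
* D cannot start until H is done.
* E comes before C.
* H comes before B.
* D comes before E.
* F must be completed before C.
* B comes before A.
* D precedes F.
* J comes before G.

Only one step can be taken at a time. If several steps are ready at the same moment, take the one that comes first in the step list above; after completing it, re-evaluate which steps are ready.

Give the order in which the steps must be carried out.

H has no prerequisites → H first.
Now J, D and B have their prerequisites met. J is listed earlier, so J next.
Ready: D and B. D is listed earlier → D.
F, B and E are all available; F is listed earlier → F.
B and E are both available; B is listed earlier → B.
A and G now also ready, so the ready set is {A, G, E}; A is listed earlier → A.
I, G and E are all available; I is listed earlier → I.
Now G and E have their prerequisites met. G is listed earlier, so G next.
E is the only step now ready → E.
C needed J, F and E, now all done → C.

H J D F B A I G E C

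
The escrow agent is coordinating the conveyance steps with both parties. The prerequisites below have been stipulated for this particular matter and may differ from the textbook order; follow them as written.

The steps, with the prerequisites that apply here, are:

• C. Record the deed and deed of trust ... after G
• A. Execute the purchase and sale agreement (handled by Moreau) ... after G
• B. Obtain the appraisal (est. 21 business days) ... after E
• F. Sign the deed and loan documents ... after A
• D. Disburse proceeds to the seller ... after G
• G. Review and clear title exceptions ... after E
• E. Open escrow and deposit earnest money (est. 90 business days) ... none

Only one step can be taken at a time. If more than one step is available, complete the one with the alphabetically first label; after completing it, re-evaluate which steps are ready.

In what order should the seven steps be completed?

E is the only step with nothing outstanding, so it goes first.
Now B and G have their prerequisites met. B has the earlier label, so B next.
Next only G has its prerequisites met → G.
A, C and D are all available; A has the earlier label → A.
Now C, D and F have their prerequisites met. C has the earlier label, so C next.
D and F are both available; D has the earlier label → D.
F needed A, now all done → F.

E, B, G, A, C, D, F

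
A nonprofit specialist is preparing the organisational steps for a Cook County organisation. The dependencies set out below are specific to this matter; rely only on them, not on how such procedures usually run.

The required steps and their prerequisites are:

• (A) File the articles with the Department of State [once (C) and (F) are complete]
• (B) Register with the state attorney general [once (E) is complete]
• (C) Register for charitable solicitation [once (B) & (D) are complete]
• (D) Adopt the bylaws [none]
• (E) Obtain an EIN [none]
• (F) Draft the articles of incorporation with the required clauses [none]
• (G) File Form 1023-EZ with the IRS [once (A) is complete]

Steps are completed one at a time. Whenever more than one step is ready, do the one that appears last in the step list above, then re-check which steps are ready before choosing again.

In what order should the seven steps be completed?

(F) (E) (D) (B) (C) (A) (G)

Nothing is required for (F), (E) and (D). (F) is listed later → (F) first.
(E) and (D) are both available; (E) is listed later → (E).
Ready: (D) and (B). (D) is listed later → (D).
That leaves (B) as the only ready step → (B).
(C) needed (D) and (B), now all done → (C).
(A) is the only step now ready → (A).
(G) is the only step now ready → (G).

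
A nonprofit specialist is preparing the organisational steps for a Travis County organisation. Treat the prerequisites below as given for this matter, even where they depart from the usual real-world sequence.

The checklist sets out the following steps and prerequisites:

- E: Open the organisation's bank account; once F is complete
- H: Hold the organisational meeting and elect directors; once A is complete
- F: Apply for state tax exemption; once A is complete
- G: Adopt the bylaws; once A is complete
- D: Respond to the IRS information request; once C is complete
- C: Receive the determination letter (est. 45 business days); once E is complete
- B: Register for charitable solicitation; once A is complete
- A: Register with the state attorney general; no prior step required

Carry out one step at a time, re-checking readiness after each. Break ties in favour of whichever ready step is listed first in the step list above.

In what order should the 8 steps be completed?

Only A has no prerequisites, so it is first.
Ready: H, F, G and B. H is listed earlier → H.
Now F, G and B have their prerequisites met. F is listed earlier, so F next.
Ready: E, G and B. E is listed earlier → E.
Ready: G, C and B. G is listed earlier → G.
C and B are both available; C is listed earlier → C.
D now also ready, so the ready set is {D, B}; D is listed earlier → D.
B needed A, now all done → B.

A H F E G C D B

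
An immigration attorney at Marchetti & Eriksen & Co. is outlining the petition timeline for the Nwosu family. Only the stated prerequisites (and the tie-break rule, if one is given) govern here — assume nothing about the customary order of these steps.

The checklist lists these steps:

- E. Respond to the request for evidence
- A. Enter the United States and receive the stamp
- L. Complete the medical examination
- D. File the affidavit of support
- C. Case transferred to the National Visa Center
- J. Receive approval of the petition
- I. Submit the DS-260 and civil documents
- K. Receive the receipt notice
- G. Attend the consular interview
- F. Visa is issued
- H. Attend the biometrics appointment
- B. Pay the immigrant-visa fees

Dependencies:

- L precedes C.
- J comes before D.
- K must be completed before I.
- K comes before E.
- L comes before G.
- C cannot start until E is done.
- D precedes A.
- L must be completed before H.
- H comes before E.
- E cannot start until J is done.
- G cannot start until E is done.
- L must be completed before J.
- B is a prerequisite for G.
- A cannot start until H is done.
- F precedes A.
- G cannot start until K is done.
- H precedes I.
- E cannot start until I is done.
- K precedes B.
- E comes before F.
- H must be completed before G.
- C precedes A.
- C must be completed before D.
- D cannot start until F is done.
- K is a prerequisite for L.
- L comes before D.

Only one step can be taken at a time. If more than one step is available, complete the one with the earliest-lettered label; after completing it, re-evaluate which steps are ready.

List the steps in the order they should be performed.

K is the only step with nothing outstanding, so it goes first.
Ready: B and L. B has the earlier label → B.
Next only L has its prerequisites met → L.
H and J are both available; H has the earlier label → H.
I now also ready, so the ready set is {I, J}; I has the earlier label → I.
That leaves J as the only ready step → J.
That leaves E as the only ready step → E.
C, F and G are all available; C has the earlier label → C.
Now F and G have their prerequisites met. F has the earlier label, so F next.
D now also ready, so the ready set is {D, G}; D has the earlier label → D.
Ready: A and G. A has the earlier label → A.
G needed B, E, H, K and L, now all done → G.

K, B, L, H, I, J, E, C, F, D, A, G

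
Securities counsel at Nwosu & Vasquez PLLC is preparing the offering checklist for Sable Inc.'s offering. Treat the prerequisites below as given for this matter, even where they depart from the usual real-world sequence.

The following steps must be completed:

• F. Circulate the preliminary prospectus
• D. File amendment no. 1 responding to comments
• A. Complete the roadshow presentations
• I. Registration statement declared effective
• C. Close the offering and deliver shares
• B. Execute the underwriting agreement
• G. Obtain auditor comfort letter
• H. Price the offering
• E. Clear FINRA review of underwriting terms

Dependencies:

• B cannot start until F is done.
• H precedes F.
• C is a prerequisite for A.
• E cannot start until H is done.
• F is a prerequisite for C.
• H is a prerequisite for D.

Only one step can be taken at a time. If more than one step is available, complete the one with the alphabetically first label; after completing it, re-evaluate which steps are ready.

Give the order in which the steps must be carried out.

G H D E F B C A I

G, H and I have no prerequisites; G has the earlier label, so G is first.
Ready: H and I. H has the earlier label → H.
D, E and F now also ready, so the ready set is {D, E, F, I}; D has the earlier label → D.
Now E, F and I have their prerequisites met. E has the earlier label, so E next.
F and I are both available; F has the earlier label → F.
Now B, C and I have their prerequisites met. B has the earlier label, so B next.
Ready: C and I. C has the earlier label → C.
A now also ready, so the ready set is {A, I}; A has the earlier label → A.
Next only I has its prerequisites met → I.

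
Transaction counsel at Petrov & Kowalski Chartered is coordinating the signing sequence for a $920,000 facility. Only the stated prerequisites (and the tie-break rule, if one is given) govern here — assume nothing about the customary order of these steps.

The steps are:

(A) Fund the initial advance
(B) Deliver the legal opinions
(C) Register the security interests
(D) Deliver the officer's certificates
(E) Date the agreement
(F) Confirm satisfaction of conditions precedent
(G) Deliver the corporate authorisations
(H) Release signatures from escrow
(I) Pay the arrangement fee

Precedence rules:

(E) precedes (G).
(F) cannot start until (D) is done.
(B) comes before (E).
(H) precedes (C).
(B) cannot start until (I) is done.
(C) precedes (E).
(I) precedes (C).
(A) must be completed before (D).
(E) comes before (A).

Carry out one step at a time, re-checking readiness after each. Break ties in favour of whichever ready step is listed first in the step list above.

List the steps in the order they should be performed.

(H) and (I) have no prerequisites; (H) is listed earlier, so (H) is first.
That leaves (I) as the only ready step → (I).
Ready: (B) and (C). (B) is listed earlier → (B).
(C) is the only step now ready → (C).
(E) needed (B) and (C), now all done → (E).
Now (A) and (G) have their prerequisites met. (A) is listed earlier, so (A) next.
(D) now also ready, so the ready set is {(D), (G)}; (D) is listed earlier → (D).
(F) now also ready, so the ready set is {(F), (G)}; (F) is listed earlier → (F).
(G) needed (E), now all done → (G).

(H), (I), (B), (C), (E), (A), (D), (F), (G)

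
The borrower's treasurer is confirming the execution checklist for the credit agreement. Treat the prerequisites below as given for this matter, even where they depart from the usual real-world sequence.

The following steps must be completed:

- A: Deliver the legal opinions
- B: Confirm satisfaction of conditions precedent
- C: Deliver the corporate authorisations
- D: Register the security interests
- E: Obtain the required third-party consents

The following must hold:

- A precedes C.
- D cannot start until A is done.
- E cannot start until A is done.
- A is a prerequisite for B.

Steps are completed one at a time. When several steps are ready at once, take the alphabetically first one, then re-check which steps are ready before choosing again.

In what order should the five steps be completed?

A, B, C, D, E

A has no prerequisites → A first.
Ready: B, C, D and E. B has the earlier label → B.
Now C, D and E have their prerequisites met. C has the earlier label, so C next.
Now D and E have their prerequisites met. D has the earlier label, so D next.
That leaves E as the only ready step → E.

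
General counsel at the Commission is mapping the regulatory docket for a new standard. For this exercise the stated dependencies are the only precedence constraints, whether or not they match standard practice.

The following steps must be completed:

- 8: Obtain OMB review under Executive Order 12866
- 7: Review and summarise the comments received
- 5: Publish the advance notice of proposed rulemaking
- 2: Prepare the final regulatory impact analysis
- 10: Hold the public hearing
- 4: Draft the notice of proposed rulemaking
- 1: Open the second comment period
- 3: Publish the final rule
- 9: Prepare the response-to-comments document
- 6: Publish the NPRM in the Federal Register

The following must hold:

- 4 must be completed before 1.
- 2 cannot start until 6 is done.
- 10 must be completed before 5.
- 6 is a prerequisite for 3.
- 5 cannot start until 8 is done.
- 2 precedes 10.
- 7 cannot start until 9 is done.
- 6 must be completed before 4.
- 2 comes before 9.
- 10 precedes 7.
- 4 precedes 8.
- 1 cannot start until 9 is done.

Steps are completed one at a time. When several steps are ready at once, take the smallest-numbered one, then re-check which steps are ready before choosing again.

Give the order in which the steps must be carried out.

Only 6 has no prerequisites, so it is first.
Ready: 2, 3 and 4. 2 has the earlier label → 2.
9 and 10 now also ready, so the ready set is {3, 4, 9, 10}; 3 has the earlier label → 3.
4, 9 and 10 are all available; 4 has the earlier label → 4.
Now 8, 9 and 10 have their prerequisites met. 8 has the earlier label, so 8 next.
9 and 10 are both available; 9 has the earlier label → 9.
1 now also ready, so the ready set is {1, 10}; 1 has the earlier label → 1.
10 needed 2, now all done → 10.
5 and 7 are both available; 5 has the earlier label → 5.
7 is the only step now ready → 7.

6, 2, 3, 4, 8, 9, 1, 10, 5, 7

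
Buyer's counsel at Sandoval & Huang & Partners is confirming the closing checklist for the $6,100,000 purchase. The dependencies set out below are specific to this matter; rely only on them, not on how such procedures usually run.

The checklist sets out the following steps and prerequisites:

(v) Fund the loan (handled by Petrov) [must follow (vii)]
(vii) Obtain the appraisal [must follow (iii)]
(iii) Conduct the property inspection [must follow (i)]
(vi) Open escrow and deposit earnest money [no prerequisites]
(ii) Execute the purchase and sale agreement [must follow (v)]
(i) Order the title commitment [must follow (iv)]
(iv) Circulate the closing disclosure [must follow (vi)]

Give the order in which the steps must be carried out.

(vi) → (iv) → (i) → (iii) → (vii) → (v) → (ii)

(vi) has no prerequisites → (vi) first.
(iv) needed (vi), now all done → (iv).
(i) needed (iv), now all done → (i).
(iii) needed (i), now all done → (iii).
(vii) needed (iii), now all done → (vii).
(v) needed (vii), now all done → (v).
Next only (ii) has its prerequisites met → (ii).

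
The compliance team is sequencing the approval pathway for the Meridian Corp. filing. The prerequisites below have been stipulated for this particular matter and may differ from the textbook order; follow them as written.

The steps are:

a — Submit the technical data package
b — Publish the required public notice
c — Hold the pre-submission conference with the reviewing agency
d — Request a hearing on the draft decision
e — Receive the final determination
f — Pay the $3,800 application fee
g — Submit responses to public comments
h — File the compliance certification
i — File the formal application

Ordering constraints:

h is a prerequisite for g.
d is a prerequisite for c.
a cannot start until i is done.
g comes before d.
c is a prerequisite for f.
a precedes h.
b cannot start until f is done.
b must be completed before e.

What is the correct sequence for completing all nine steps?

Only i has no prerequisites, so it is first.
That leaves a as the only ready step → a.
Next only h has its prerequisites met → h.
g needed h, now all done → g.
d needed g, now all done → d.
That leaves c as the only ready step → c.
That leaves f as the only ready step → f.
b needed f, now all done → b.
Next only e has its prerequisites met → e.

i, a, h, g, d, c, f, b, e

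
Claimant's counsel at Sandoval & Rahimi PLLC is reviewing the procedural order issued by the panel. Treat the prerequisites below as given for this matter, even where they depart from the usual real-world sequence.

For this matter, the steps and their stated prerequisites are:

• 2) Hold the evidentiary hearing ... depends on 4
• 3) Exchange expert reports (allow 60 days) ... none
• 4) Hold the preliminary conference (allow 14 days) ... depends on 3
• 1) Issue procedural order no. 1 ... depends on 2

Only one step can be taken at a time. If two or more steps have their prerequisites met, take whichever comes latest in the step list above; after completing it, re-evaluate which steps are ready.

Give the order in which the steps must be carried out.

3 → 4 → 2 → 1

3 has no prerequisites → 3 first.
Next only 4 has its prerequisites met → 4.
2 is the only step now ready → 2.
1 is the only step now ready → 1.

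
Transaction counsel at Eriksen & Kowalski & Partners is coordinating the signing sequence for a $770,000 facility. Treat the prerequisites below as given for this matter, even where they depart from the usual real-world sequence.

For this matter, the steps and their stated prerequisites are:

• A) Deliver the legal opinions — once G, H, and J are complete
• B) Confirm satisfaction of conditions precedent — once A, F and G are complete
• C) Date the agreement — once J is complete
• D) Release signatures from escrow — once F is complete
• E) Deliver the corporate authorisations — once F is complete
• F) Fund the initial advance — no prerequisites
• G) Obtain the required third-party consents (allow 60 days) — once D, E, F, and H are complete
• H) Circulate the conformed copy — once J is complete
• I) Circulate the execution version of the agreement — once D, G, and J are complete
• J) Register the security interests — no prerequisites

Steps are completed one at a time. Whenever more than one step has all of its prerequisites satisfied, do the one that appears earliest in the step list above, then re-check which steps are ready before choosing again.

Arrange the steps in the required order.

F and J have no prerequisites; F is listed earlier, so F is first.
Now D, E and J have their prerequisites met. D is listed earlier, so D next.
Ready: E and J. E is listed earlier → E.
Next only J has its prerequisites met → J.
Ready: C and H. C is listed earlier → C.
H needed J, now all done → H.
G needed D, E, F and H, now all done → G.
Now A and I have their prerequisites met. A is listed earlier, so A next.
B and I are both available; B is listed earlier → B.
I is the only step now ready → I.

F, D, E, J, C, H, G, A, B, I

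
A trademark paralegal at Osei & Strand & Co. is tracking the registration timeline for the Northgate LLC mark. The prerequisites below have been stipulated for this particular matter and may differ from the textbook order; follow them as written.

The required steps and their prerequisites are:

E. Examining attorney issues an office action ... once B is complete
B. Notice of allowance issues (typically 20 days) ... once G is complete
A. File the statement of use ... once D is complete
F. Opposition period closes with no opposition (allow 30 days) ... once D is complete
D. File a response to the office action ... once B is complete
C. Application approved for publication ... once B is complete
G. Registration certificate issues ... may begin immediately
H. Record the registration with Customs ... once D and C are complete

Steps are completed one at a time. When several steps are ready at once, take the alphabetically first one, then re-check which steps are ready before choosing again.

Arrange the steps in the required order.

G, B, C, D, A, E, F, H

G has no prerequisites → G first.
That leaves B as the only ready step → B.
Now C, D and E have their prerequisites met. C has the earlier label, so C next.
Ready: D and E. D has the earlier label → D.
A, E, F and H are all available; A has the earlier label → A.
Ready: E, F and H. E has the earlier label → E.
Now F and H have their prerequisites met. F has the earlier label, so F next.
Next only H has its prerequisites met → H.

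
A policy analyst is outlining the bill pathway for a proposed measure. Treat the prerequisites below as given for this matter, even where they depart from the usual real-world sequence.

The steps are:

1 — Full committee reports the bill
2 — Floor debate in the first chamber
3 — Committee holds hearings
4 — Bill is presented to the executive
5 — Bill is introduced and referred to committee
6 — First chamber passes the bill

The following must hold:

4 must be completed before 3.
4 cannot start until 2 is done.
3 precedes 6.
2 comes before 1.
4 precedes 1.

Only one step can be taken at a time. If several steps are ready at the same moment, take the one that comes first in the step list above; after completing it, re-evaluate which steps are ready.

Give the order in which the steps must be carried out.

Nothing is required for 2 and 5. 2 is listed earlier → 2 first.
4 now also ready, so the ready set is {4, 5}; 4 is listed earlier → 4.
1, 3 and 5 are all available; 1 is listed earlier → 1.
Now 3 and 5 have their prerequisites met. 3 is listed earlier, so 3 next.
6 now also ready, so the ready set is {5, 6}; 5 is listed earlier → 5.
6 needed 3, now all done → 6.

2 → 4 → 1 → 3 → 5 → 6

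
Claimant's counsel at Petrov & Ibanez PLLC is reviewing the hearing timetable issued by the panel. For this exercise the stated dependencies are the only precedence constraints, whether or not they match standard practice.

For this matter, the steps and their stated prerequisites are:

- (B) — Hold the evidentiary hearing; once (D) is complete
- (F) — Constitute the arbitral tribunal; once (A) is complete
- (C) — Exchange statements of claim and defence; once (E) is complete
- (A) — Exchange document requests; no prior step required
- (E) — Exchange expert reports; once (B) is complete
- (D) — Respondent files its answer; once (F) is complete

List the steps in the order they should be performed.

(A), (F), (D), (B), (E), (C)

Only (A) has no prerequisites, so it is first.
That leaves (F) as the only ready step → (F).
(D) needed (F), now all done → (D).
(B) needed (D), now all done → (B).
(E) needed (B), now all done → (E).
Next only (C) has its prerequisites met → (C).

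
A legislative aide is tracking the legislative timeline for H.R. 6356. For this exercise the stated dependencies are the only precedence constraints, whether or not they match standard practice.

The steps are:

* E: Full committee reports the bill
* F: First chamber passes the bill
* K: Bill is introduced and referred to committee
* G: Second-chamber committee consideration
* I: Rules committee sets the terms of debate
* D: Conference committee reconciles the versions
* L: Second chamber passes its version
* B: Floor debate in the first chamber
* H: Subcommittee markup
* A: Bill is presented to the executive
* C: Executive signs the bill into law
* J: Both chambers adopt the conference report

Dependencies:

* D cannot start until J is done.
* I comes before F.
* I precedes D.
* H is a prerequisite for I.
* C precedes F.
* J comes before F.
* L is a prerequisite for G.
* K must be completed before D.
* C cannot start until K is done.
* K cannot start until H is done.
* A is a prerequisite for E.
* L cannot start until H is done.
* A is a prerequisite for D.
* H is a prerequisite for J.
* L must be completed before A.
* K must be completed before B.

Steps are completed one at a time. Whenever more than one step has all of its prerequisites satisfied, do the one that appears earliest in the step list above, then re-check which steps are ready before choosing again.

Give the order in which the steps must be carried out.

H, K, I, L, G, B, A, E, C, J, F, D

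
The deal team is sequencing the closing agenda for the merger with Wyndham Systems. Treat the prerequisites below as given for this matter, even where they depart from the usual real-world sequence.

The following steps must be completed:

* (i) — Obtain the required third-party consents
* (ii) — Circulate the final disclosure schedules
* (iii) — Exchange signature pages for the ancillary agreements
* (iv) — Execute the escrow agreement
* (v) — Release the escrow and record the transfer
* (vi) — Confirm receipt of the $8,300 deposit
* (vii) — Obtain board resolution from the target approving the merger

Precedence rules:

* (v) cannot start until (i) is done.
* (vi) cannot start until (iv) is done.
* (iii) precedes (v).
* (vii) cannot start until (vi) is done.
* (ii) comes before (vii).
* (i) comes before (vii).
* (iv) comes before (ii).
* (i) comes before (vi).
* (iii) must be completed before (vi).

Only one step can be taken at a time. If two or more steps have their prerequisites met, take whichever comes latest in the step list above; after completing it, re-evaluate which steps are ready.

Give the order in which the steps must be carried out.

(iv), (iii), (ii), (i), (vi), (vii), (v)

Nothing is required for (iv), (iii) and (i). (iv) is listed later → (iv) first.
(iii), (ii) and (i) are all available; (iii) is listed later → (iii).
(ii) and (i) are both available; (ii) is listed later → (ii).
Next only (i) has its prerequisites met → (i).
Now (vi) and (v) have their prerequisites met. (vi) is listed later, so (vi) next.
(vii) and (v) are both available; (vii) is listed later → (vii).
(v) needed (iii) and (i), now all done → (v).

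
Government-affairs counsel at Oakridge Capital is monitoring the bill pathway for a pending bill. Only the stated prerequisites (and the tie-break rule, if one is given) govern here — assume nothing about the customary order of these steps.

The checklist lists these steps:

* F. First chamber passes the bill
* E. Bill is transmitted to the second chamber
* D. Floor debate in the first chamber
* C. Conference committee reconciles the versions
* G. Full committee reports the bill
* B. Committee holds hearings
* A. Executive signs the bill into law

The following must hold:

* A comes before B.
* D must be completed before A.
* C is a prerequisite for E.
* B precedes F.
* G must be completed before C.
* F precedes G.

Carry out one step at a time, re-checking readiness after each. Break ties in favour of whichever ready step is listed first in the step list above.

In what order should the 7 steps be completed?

D → A → B → F → G → C → E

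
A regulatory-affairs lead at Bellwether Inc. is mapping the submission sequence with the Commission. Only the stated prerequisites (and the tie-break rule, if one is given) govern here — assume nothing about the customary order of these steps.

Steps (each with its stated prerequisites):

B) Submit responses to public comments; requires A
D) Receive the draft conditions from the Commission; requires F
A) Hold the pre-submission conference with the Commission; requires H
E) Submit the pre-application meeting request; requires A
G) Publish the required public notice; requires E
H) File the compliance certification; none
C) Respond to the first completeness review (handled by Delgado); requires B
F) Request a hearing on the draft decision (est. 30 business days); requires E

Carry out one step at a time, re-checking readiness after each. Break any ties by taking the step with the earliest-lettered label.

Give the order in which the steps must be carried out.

H is the only step with nothing outstanding, so it goes first.
A needed H, now all done → A.
Now B and E have their prerequisites met. B has the earlier label, so B next.
C now also ready, so the ready set is {C, E}; C has the earlier label → C.
E needed A, now all done → E.
Now F and G have their prerequisites met. F has the earlier label, so F next.
D now also ready, so the ready set is {D, G}; D has the earlier label → D.
That leaves G as the only ready step → G.

H → A → B → C → E → F → D → G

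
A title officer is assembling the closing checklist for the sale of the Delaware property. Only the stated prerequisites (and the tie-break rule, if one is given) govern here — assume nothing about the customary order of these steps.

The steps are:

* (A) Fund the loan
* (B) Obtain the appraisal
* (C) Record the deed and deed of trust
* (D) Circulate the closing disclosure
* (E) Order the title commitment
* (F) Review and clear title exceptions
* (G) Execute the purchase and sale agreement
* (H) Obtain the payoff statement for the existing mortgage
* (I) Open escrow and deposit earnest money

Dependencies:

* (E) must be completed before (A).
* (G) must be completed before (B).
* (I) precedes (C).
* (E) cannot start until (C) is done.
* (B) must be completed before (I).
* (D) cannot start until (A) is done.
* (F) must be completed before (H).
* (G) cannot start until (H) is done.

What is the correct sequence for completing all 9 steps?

Only (F) has no prerequisites, so it is first.
(H) needed (F), now all done → (H).
(G) is the only step now ready → (G).
(B) needed (G), now all done → (B).
(I) needed (B), now all done → (I).
(C) is the only step now ready → (C).
Next only (E) has its prerequisites met → (E).
(A) needed (E), now all done → (A).
(D) needed (A), now all done → (D).

(F) → (H) → (G) → (B) → (I) → (C) → (E) → (A) → (D)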